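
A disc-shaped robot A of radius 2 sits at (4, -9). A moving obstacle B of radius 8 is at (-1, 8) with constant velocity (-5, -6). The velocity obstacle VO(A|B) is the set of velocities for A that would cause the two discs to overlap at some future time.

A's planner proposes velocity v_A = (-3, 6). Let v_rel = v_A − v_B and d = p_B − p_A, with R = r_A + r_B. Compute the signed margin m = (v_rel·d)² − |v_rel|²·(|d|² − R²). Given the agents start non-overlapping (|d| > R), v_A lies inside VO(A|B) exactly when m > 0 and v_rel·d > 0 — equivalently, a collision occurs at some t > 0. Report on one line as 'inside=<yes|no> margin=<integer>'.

d = (-5, 17),  |d|² = 314;  R = 2+8 = 10,  c = 314−10² = 214
v_rel = (2, 12),  |v_rel|² = 148;  v_rel·d = (2)·(-5) + (12)·(17) = 194
148·t² − 388·t + 214 = 0  ⇒  m = 194² − 148·214 = 5964
m = 5964 > 0,  v_rel·d = 194 > 0  ⇒  inside

inside=yes margin=5964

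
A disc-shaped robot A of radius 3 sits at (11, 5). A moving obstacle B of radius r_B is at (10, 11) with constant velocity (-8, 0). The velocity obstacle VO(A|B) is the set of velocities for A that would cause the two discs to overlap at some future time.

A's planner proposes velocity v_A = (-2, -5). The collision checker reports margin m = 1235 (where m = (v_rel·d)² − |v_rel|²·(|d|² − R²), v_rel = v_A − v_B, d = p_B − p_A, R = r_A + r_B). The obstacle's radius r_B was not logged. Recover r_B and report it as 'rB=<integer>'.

m = 1235
d = (-1, 6);  v_rel = (6, -5),  |v_rel|² = 61
v_rel×d = (6)·(6) − (-5)·(-1) = 31
since m = R²·61 − 31²:  R² = (961 + 1235) / 61 = 36
R = √36 = 6  ⇒  r_B = 6 − 3 = 3

rB=3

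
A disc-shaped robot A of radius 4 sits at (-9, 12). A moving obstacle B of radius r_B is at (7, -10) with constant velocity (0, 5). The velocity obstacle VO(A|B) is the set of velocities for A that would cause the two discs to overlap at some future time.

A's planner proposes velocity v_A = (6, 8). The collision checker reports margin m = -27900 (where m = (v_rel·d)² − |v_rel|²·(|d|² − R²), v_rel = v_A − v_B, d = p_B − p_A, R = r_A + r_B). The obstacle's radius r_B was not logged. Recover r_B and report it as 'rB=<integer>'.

m = -27900
d = (16, -22);  v_rel = (6, 3),  |v_rel|² = 45
v_rel×d = (6)·(-22) − (3)·(16) = -180
since m = R²·45 − (-180)²:  R² = (32400 + -27900) / 45 = 100
R = √100 = 10  ⇒  r_B = 10 − 4 = 6

rB=6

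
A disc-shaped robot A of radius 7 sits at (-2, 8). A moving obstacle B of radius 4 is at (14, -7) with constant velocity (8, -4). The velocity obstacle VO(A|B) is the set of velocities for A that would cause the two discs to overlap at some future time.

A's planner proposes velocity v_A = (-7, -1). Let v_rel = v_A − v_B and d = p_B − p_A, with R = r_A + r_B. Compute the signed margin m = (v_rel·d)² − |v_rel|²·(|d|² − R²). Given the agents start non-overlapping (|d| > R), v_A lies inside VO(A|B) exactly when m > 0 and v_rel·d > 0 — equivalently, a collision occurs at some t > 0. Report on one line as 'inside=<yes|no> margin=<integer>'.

d = (16, -15),  |d|² = 481;  R = 7+4 = 11,  c = 481−11² = 360
v_rel = (-15, 3),  |v_rel|² = 234;  v_rel·d = (-15)·(16) + (3)·(-15) = -285
234·t² + 570·t + 360 = 0  ⇒  m = (-285)² − 234·360 = -3015
m = -3015 < 0,  v_rel·d = -285 < 0  ⇒  outside

inside=no margin=-3015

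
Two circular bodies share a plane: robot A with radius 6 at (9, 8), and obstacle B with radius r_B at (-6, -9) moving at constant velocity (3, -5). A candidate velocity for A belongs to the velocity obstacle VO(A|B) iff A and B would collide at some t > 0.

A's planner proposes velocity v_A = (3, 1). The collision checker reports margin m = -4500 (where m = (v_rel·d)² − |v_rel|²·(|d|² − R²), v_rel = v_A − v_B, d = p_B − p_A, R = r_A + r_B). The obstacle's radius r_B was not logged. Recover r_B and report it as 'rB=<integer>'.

m = -4500
d = (-15, -17);  v_rel = (0, 6),  |v_rel|² = 36
v_rel×d = (0)·(-17) − (6)·(-15) = 90
since m = R²·36 − 90²:  R² = (8100 + -4500) / 36 = 100
R = √100 = 10  ⇒  r_B = 10 − 6 = 4

rB=4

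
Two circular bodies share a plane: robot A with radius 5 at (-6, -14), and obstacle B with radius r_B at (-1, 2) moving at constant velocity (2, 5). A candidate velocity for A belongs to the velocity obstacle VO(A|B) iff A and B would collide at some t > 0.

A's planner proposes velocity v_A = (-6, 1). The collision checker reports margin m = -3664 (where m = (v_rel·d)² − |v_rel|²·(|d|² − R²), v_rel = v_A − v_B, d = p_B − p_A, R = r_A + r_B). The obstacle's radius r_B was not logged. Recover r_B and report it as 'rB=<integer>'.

m = -3664
d = (5, 16);  v_rel = (-8, -4),  |v_rel|² = 80
v_rel×d = (-8)·(16) − (-4)·(5) = -108
since m = R²·80 − (-108)²:  R² = (11664 + -3664) / 80 = 100
R = √100 = 10  ⇒  r_B = 10 − 5 = 5

rB=5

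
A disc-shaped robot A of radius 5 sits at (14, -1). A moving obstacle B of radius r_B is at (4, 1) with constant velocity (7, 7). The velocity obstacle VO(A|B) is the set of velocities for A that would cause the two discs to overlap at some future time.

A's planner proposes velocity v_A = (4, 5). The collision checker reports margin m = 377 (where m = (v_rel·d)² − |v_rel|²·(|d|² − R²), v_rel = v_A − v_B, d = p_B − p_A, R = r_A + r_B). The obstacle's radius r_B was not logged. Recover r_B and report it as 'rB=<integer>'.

m = 377
d = (-10, 2);  v_rel = (-3, -2),  |v_rel|² = 13
v_rel×d = (-3)·(2) − (-2)·(-10) = -26
since m = R²·13 − (-26)²:  R² = (676 + 377) / 13 = 81
R = √81 = 9  ⇒  r_B = 9 − 5 = 4

rB=4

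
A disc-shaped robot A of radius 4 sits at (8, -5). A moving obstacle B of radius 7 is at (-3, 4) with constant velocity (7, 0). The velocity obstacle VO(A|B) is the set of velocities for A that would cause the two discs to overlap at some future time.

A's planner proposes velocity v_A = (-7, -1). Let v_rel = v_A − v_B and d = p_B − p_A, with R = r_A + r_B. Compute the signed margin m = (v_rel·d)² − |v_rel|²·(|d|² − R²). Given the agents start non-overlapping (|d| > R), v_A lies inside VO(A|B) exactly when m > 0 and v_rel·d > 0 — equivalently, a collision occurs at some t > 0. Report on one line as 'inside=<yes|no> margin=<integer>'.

d = (-11, 9),  |d|² = 202;  R = 4+7 = 11,  c = 202−11² = 81
v_rel = (-14, -1),  |v_rel|² = 197;  v_rel·d = (-14)·(-11) + (-1)·(9) = 145
197·t² − 290·t + 81 = 0  ⇒  m = 145² − 197·81 = 5068
m = 5068 > 0,  v_rel·d = 145 > 0  ⇒  inside

inside=yes margin=5068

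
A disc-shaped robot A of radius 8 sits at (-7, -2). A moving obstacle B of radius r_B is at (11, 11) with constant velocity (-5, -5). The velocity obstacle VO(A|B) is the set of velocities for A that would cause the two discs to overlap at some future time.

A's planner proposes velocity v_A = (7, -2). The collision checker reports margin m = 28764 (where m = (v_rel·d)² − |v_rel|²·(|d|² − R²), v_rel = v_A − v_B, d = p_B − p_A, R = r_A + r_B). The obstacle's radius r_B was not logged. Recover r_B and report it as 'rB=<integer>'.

m = 28764
d = (18, 13);  v_rel = (12, 3),  |v_rel|² = 153
v_rel×d = (12)·(13) − (3)·(18) = 102
since m = R²·153 − 102²:  R² = (10404 + 28764) / 153 = 256
R = √256 = 16  ⇒  r_B = 16 − 8 = 8

rB=8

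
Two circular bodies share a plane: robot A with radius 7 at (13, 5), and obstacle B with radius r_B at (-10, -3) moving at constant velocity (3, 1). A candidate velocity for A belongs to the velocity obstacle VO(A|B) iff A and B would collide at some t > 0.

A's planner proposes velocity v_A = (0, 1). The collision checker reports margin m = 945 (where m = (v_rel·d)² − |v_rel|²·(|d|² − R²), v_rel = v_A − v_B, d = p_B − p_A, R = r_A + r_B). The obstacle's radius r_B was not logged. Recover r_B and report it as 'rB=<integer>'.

m = 945
d = (-23, -8);  v_rel = (-3, 0),  |v_rel|² = 9
v_rel×d = (-3)·(-8) − (0)·(-23) = 24
since m = R²·9 − 24²:  R² = (576 + 945) / 9 = 169
R = √169 = 13  ⇒  r_B = 13 − 7 = 6

rB=6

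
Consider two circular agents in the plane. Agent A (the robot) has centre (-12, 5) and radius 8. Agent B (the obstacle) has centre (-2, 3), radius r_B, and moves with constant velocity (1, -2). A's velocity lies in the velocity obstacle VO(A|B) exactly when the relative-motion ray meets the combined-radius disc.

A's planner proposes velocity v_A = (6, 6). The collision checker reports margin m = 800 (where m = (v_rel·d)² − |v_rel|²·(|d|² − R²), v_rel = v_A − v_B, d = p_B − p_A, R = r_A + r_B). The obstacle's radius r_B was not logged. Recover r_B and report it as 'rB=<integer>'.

m = 800
d = (10, -2);  v_rel = (5, 8),  |v_rel|² = 89
v_rel×d = (5)·(-2) − (8)·(10) = -90
since m = R²·89 − (-90)²:  R² = (8100 + 800) / 89 = 100
R = √100 = 10  ⇒  r_B = 10 − 8 = 2

rB=2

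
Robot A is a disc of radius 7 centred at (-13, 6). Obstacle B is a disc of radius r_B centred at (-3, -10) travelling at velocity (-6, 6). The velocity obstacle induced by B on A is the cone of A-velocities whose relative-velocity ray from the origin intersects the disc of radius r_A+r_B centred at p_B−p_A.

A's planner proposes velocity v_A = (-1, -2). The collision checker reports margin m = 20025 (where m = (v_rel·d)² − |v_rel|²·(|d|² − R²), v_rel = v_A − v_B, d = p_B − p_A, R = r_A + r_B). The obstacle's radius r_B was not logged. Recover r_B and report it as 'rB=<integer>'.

m = 20025
d = (10, -16);  v_rel = (5, -8),  |v_rel|² = 89
v_rel×d = (5)·(-16) − (-8)·(10) = 0
since m = R²·89 − 0²:  R² = (0 + 20025) / 89 = 225
R = √225 = 15  ⇒  r_B = 15 − 7 = 8

rB=8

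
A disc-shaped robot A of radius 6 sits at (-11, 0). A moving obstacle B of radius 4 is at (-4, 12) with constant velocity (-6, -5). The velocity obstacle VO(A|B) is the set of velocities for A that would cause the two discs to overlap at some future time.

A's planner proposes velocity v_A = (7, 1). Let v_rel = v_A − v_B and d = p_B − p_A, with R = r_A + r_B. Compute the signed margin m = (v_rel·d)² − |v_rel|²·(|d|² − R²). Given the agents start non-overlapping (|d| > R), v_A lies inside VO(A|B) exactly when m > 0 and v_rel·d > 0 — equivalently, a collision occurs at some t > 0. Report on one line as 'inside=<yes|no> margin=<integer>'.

d = (7, 12),  |d|² = 193;  R = 6+4 = 10,  c = 193−10² = 93
v_rel = (13, 6),  |v_rel|² = 205;  v_rel·d = (13)·(7) + (6)·(12) = 163
205·t² − 326·t + 93 = 0  ⇒  m = 163² − 205·93 = 7504
m = 7504 > 0,  v_rel·d = 163 > 0  ⇒  inside

inside=yes margin=7504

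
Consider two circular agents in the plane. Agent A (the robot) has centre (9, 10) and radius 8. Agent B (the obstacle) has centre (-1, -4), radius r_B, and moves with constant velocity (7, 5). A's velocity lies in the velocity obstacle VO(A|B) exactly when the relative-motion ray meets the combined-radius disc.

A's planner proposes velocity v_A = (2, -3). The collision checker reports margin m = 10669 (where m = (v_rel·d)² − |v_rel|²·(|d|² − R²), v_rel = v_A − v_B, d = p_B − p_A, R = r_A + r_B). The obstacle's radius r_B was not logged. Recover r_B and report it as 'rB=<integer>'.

m = 10669
d = (-10, -14);  v_rel = (-5, -8),  |v_rel|² = 89
v_rel×d = (-5)·(-14) − (-8)·(-10) = -10
since m = R²·89 − (-10)²:  R² = (100 + 10669) / 89 = 121
R = √121 = 11  ⇒  r_B = 11 − 8 = 3

rB=3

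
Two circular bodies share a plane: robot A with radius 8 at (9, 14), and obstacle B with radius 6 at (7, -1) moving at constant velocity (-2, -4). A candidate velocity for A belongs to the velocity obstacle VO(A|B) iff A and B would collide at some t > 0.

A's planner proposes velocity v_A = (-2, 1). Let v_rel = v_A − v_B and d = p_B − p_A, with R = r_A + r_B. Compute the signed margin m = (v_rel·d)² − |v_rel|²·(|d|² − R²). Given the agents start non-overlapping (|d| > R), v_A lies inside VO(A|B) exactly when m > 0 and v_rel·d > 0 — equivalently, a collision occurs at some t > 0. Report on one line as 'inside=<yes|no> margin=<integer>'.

d = (-2, -15),  |d|² = 229;  R = 8+6 = 14,  c = 229−14² = 33
v_rel = (0, 5),  |v_rel|² = 25;  v_rel·d = (0)·(-2) + (5)·(-15) = -75
25·t² + 150·t + 33 = 0  ⇒  m = (-75)² − 25·33 = 4800
m = 4800 > 0,  v_rel·d = -75 < 0  ⇒  outside

inside=no margin=4800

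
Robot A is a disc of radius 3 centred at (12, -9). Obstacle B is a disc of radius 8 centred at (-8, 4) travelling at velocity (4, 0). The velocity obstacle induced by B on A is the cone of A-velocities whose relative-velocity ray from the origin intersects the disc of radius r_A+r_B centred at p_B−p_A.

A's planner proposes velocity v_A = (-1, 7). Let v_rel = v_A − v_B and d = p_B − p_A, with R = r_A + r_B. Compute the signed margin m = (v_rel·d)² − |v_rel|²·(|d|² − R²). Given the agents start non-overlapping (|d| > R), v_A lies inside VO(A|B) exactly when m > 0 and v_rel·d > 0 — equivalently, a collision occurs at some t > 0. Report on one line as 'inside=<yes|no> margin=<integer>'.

d = (-20, 13),  |d|² = 569;  R = 3+8 = 11,  c = 569−11² = 448
v_rel = (-5, 7),  |v_rel|² = 74;  v_rel·d = (-5)·(-20) + (7)·(13) = 191
74·t² − 382·t + 448 = 0  ⇒  m = 191² − 74·448 = 3329
m = 3329 > 0,  v_rel·d = 191 > 0  ⇒  inside

inside=yes margin=3329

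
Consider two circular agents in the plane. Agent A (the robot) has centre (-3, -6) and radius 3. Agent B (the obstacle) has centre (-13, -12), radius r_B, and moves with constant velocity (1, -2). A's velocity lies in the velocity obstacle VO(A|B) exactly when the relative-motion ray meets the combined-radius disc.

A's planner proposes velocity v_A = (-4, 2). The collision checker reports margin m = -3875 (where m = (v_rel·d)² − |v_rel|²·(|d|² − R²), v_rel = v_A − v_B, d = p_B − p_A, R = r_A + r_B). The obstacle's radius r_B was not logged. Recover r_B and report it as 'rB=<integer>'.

m = -3875
d = (-10, -6);  v_rel = (-5, 4),  |v_rel|² = 41
v_rel×d = (-5)·(-6) − (4)·(-10) = 70
since m = R²·41 − 70²:  R² = (4900 + -3875) / 41 = 25
R = √25 = 5  ⇒  r_B = 5 − 3 = 2

rB=2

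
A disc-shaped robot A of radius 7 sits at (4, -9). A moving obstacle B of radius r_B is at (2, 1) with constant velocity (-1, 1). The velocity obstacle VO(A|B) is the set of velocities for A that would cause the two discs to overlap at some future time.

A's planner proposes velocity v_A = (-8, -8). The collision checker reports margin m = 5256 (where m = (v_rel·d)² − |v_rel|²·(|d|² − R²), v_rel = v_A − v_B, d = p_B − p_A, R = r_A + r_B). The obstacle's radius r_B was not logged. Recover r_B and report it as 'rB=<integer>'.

m = 5256
d = (-2, 10);  v_rel = (-7, -9),  |v_rel|² = 130
v_rel×d = (-7)·(10) − (-9)·(-2) = -88
since m = R²·130 − (-88)²:  R² = (7744 + 5256) / 130 = 100
R = √100 = 10  ⇒  r_B = 10 − 7 = 3

rB=3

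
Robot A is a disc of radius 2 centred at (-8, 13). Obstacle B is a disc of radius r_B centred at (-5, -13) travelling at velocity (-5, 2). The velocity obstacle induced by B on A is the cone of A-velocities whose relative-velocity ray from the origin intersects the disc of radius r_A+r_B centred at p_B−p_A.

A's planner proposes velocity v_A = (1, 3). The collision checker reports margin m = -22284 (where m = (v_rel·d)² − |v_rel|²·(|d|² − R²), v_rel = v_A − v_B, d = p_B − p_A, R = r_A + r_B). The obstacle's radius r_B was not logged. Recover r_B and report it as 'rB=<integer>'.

m = -22284
d = (3, -26);  v_rel = (6, 1),  |v_rel|² = 37
v_rel×d = (6)·(-26) − (1)·(3) = -159
since m = R²·37 − (-159)²:  R² = (25281 + -22284) / 37 = 81
R = √81 = 9  ⇒  r_B = 9 − 2 = 7

rB=7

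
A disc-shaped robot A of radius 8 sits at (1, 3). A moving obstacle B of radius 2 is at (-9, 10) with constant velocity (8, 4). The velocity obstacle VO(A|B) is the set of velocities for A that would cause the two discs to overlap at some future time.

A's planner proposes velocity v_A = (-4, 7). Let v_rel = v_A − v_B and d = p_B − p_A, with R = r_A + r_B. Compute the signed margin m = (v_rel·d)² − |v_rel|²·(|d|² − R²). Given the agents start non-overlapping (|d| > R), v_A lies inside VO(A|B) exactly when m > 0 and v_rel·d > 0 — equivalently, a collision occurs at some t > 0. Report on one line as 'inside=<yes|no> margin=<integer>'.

d = (-10, 7),  |d|² = 149;  R = 8+2 = 10,  c = 149−10² = 49
v_rel = (-12, 3),  |v_rel|² = 153;  v_rel·d = (-12)·(-10) + (3)·(7) = 141
153·t² − 282·t + 49 = 0  ⇒  m = 141² − 153·49 = 12384
m = 12384 > 0,  v_rel·d = 141 > 0  ⇒  inside

inside=yes margin=12384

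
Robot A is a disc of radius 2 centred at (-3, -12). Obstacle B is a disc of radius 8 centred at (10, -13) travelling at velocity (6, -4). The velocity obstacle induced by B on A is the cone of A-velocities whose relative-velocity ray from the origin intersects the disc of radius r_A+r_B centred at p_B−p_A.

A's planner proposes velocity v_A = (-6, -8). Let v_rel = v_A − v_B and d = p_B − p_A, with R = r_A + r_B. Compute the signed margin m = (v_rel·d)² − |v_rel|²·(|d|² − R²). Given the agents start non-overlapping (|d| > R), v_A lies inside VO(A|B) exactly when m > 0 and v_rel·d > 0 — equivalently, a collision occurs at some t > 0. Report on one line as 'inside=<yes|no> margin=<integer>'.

d = (13, -1),  |d|² = 170;  R = 2+8 = 10,  c = 170−10² = 70
v_rel = (-12, -4),  |v_rel|² = 160;  v_rel·d = (-12)·(13) + (-4)·(-1) = -152
160·t² + 304·t + 70 = 0  ⇒  m = (-152)² − 160·70 = 11904
m = 11904 > 0,  v_rel·d = -152 < 0  ⇒  outside

inside=no margin=11904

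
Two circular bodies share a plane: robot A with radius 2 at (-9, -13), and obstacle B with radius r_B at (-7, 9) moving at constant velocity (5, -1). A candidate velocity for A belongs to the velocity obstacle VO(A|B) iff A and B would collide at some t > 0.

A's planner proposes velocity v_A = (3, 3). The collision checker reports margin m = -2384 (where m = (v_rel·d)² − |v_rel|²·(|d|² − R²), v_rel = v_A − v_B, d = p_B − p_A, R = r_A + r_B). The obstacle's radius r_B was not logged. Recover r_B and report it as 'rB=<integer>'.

m = -2384
d = (2, 22);  v_rel = (-2, 4),  |v_rel|² = 20
v_rel×d = (-2)·(22) − (4)·(2) = -52
since m = R²·20 − (-52)²:  R² = (2704 + -2384) / 20 = 16
R = √16 = 4  ⇒  r_B = 4 − 2 = 2

rB=2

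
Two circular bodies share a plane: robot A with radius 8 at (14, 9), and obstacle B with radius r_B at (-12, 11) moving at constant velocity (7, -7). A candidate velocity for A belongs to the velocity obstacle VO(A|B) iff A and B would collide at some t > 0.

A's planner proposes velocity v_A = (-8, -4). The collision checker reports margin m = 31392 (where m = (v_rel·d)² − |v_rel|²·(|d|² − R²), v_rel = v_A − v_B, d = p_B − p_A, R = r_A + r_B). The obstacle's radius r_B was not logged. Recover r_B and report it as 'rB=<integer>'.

m = 31392
d = (-26, 2);  v_rel = (-15, 3),  |v_rel|² = 234
v_rel×d = (-15)·(2) − (3)·(-26) = 48
since m = R²·234 − 48²:  R² = (2304 + 31392) / 234 = 144
R = √144 = 12  ⇒  r_B = 12 − 8 = 4

rB=4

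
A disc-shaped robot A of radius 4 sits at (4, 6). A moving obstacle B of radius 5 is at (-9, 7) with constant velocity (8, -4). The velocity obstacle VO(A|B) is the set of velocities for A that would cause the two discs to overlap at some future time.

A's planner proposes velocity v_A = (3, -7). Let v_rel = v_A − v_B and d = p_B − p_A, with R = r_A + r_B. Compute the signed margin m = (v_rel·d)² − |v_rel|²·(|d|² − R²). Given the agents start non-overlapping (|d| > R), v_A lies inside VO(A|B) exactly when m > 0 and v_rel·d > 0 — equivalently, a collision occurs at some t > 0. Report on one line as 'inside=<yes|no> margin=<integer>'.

d = (-13, 1),  |d|² = 170;  R = 4+5 = 9,  c = 170−9² = 89
v_rel = (-5, -3),  |v_rel|² = 34;  v_rel·d = (-5)·(-13) + (-3)·(1) = 62
34·t² − 124·t + 89 = 0  ⇒  m = 62² − 34·89 = 818
m = 818 > 0,  v_rel·d = 62 > 0  ⇒  inside

inside=yes margin=818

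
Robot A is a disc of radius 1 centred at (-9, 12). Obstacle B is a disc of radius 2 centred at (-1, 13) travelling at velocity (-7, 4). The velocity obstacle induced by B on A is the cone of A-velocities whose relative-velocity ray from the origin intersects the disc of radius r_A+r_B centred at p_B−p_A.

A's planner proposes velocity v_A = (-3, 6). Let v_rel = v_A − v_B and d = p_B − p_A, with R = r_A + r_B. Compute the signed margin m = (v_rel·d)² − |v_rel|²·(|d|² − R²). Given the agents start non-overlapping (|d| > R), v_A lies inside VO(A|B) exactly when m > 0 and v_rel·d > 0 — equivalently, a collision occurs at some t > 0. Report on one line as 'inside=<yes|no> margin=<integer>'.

d = (8, 1),  |d|² = 65;  R = 1+2 = 3,  c = 65−3² = 56
v_rel = (4, 2),  |v_rel|² = 20;  v_rel·d = (4)·(8) + (2)·(1) = 34
20·t² − 68·t + 56 = 0  ⇒  m = 34² − 20·56 = 36
m = 36 > 0,  v_rel·d = 34 > 0  ⇒  inside

inside=yes margin=36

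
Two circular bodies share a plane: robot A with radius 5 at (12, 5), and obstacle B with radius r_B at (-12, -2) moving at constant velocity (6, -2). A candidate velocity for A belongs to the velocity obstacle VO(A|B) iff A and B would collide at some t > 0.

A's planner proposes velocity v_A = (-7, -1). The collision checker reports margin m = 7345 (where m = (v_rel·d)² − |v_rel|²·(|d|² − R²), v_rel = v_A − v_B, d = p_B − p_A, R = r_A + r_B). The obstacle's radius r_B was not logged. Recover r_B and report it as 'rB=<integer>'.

m = 7345
d = (-24, -7);  v_rel = (-13, 1),  |v_rel|² = 170
v_rel×d = (-13)·(-7) − (1)·(-24) = 115
since m = R²·170 − 115²:  R² = (13225 + 7345) / 170 = 121
R = √121 = 11  ⇒  r_B = 11 − 5 = 6

rB=6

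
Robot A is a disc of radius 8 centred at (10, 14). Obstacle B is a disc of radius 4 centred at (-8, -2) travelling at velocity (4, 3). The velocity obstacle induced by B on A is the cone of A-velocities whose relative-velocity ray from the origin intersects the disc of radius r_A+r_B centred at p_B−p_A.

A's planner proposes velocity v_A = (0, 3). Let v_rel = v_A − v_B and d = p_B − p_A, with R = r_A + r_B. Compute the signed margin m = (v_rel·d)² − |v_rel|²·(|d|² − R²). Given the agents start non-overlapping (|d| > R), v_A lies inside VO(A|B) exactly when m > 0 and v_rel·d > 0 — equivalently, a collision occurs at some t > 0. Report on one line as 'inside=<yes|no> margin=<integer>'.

d = (-18, -16),  |d|² = 580;  R = 8+4 = 12,  c = 580−12² = 436
v_rel = (-4, 0),  |v_rel|² = 16;  v_rel·d = (-4)·(-18) + (0)·(-16) = 72
16·t² − 144·t + 436 = 0  ⇒  m = 72² − 16·436 = -1792
m = -1792 < 0,  v_rel·d = 72 > 0  ⇒  outside

inside=no margin=-1792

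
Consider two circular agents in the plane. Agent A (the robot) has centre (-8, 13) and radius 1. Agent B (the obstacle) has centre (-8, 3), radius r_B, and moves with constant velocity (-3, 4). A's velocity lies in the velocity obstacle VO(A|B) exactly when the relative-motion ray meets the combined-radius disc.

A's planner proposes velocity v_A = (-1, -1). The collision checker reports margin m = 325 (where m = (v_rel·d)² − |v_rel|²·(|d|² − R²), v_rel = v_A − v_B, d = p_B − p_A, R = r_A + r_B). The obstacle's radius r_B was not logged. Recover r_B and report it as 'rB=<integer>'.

m = 325
d = (0, -10);  v_rel = (2, -5),  |v_rel|² = 29
v_rel×d = (2)·(-10) − (-5)·(0) = -20
since m = R²·29 − (-20)²:  R² = (400 + 325) / 29 = 25
R = √25 = 5  ⇒  r_B = 5 − 1 = 4

rB=4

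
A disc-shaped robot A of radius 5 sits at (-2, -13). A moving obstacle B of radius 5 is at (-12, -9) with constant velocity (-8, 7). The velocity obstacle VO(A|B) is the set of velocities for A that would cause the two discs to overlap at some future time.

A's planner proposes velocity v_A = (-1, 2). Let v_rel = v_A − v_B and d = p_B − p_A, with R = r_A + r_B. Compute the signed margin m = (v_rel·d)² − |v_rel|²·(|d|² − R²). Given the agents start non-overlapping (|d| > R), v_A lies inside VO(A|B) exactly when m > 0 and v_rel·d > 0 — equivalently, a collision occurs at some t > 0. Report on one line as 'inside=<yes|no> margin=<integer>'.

d = (-10, 4),  |d|² = 116;  R = 5+5 = 10,  c = 116−10² = 16
v_rel = (7, -5),  |v_rel|² = 74;  v_rel·d = (7)·(-10) + (-5)·(4) = -90
74·t² + 180·t + 16 = 0  ⇒  m = (-90)² − 74·16 = 6916
m = 6916 > 0,  v_rel·d = -90 < 0  ⇒  outside

inside=no margin=6916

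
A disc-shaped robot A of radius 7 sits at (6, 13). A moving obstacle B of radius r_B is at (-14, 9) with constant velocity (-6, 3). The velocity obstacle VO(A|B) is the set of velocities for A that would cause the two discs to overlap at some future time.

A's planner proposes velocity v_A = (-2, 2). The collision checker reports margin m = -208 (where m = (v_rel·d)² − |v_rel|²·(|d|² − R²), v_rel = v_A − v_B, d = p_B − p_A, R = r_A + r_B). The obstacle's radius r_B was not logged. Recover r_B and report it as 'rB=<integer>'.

m = -208
d = (-20, -4);  v_rel = (4, -1),  |v_rel|² = 17
v_rel×d = (4)·(-4) − (-1)·(-20) = -36
since m = R²·17 − (-36)²:  R² = (1296 + -208) / 17 = 64
R = √64 = 8  ⇒  r_B = 8 − 7 = 1

rB=1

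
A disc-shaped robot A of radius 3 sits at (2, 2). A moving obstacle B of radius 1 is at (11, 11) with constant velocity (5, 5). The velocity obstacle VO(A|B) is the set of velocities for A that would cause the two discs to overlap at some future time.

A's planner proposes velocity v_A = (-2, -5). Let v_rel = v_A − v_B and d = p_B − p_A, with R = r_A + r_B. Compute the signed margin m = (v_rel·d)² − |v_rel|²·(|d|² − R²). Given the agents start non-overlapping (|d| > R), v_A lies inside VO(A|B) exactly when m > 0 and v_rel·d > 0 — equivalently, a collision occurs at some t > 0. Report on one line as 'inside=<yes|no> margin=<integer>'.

d = (9, 9),  |d|² = 162;  R = 3+1 = 4,  c = 162−4² = 146
v_rel = (-7, -10),  |v_rel|² = 149;  v_rel·d = (-7)·(9) + (-10)·(9) = -153
149·t² + 306·t + 146 = 0  ⇒  m = (-153)² − 149·146 = 1655
m = 1655 > 0,  v_rel·d = -153 < 0  ⇒  outside

inside=no margin=1655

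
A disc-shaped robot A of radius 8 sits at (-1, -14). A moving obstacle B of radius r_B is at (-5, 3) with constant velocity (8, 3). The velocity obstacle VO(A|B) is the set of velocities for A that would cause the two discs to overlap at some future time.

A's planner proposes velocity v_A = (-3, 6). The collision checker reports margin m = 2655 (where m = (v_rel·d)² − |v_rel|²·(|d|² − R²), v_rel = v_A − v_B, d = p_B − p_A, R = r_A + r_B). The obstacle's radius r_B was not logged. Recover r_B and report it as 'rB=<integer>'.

m = 2655
d = (-4, 17);  v_rel = (-11, 3),  |v_rel|² = 130
v_rel×d = (-11)·(17) − (3)·(-4) = -175
since m = R²·130 − (-175)²:  R² = (30625 + 2655) / 130 = 256
R = √256 = 16  ⇒  r_B = 16 − 8 = 8

rB=8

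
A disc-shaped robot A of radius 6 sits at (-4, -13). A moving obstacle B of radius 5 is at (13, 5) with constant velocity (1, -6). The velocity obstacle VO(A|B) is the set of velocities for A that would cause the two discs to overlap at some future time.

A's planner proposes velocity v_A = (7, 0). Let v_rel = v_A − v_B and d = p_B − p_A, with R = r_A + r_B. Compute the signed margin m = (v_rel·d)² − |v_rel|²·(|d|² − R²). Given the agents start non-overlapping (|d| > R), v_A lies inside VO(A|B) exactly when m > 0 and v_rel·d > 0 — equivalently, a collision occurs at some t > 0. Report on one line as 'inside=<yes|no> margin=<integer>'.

d = (17, 18),  |d|² = 613;  R = 6+5 = 11,  c = 613−11² = 492
v_rel = (6, 6),  |v_rel|² = 72;  v_rel·d = (6)·(17) + (6)·(18) = 210
72·t² − 420·t + 492 = 0  ⇒  m = 210² − 72·492 = 8676
m = 8676 > 0,  v_rel·d = 210 > 0  ⇒  inside

inside=yes margin=8676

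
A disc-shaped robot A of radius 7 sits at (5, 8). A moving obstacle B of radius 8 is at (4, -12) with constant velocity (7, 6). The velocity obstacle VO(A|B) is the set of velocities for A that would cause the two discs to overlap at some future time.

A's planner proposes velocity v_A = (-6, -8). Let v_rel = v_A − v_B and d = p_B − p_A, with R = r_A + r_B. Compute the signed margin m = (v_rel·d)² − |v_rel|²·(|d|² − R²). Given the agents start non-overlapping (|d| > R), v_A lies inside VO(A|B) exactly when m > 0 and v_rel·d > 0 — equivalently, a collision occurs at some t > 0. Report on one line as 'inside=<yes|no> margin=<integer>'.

d = (-1, -20),  |d|² = 401;  R = 7+8 = 15,  c = 401−15² = 176
v_rel = (-13, -14),  |v_rel|² = 365;  v_rel·d = (-13)·(-1) + (-14)·(-20) = 293
365·t² − 586·t + 176 = 0  ⇒  m = 293² − 365·176 = 21609
m = 21609 > 0,  v_rel·d = 293 > 0  ⇒  inside

inside=yes margin=21609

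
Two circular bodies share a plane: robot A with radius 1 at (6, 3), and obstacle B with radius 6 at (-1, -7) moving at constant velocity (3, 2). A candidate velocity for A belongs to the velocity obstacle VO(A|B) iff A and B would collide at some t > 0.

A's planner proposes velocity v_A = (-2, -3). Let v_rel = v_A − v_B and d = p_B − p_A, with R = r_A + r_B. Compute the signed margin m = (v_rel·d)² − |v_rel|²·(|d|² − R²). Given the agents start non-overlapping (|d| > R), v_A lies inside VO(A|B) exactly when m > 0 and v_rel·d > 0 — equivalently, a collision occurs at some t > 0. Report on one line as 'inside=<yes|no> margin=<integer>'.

d = (-7, -10),  |d|² = 149;  R = 1+6 = 7,  c = 149−7² = 100
v_rel = (-5, -5),  |v_rel|² = 50;  v_rel·d = (-5)·(-7) + (-5)·(-10) = 85
50·t² − 170·t + 100 = 0  ⇒  m = 85² − 50·100 = 2225
m = 2225 > 0,  v_rel·d = 85 > 0  ⇒  inside

inside=yes margin=2225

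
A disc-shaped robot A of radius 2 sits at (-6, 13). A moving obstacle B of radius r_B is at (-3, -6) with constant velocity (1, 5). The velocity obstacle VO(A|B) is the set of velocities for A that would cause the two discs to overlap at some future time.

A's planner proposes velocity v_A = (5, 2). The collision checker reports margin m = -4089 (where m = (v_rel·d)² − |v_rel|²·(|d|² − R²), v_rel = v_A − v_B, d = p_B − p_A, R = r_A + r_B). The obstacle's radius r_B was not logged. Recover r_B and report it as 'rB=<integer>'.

m = -4089
d = (3, -19);  v_rel = (4, -3),  |v_rel|² = 25
v_rel×d = (4)·(-19) − (-3)·(3) = -67
since m = R²·25 − (-67)²:  R² = (4489 + -4089) / 25 = 16
R = √16 = 4  ⇒  r_B = 4 − 2 = 2

rB=2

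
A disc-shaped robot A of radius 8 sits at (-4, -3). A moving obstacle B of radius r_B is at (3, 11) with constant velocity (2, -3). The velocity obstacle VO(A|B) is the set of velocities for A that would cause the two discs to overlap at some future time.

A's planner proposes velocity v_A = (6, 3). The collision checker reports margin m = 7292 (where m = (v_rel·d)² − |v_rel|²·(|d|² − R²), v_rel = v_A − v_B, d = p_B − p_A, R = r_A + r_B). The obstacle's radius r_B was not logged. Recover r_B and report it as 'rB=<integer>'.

m = 7292
d = (7, 14);  v_rel = (4, 6),  |v_rel|² = 52
v_rel×d = (4)·(14) − (6)·(7) = 14
since m = R²·52 − 14²:  R² = (196 + 7292) / 52 = 144
R = √144 = 12  ⇒  r_B = 12 − 8 = 4

rB=4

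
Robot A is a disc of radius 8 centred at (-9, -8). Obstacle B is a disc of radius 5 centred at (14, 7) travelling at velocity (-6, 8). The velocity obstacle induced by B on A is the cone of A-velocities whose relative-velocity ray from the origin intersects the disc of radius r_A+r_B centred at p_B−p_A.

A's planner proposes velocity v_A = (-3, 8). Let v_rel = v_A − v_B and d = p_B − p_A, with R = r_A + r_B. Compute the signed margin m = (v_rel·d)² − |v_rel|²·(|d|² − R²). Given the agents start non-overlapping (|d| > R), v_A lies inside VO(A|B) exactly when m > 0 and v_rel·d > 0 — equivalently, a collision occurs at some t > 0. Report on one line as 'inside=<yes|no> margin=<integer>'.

d = (23, 15),  |d|² = 754;  R = 8+5 = 13,  c = 754−13² = 585
v_rel = (3, 0),  |v_rel|² = 9;  v_rel·d = (3)·(23) + (0)·(15) = 69
9·t² − 138·t + 585 = 0  ⇒  m = 69² − 9·585 = -504
m = -504 < 0,  v_rel·d = 69 > 0  ⇒  outside

inside=no margin=-504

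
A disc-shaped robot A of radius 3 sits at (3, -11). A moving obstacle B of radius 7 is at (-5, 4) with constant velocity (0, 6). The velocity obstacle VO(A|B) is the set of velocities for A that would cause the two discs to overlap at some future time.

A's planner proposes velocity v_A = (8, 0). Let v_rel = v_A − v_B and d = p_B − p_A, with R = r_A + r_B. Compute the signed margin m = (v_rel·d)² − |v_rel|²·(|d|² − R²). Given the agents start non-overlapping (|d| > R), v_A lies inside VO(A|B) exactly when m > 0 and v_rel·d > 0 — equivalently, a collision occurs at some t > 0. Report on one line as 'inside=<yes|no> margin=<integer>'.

d = (-8, 15),  |d|² = 289;  R = 3+7 = 10,  c = 289−10² = 189
v_rel = (8, -6),  |v_rel|² = 100;  v_rel·d = (8)·(-8) + (-6)·(15) = -154
100·t² + 308·t + 189 = 0  ⇒  m = (-154)² − 100·189 = 4816
m = 4816 > 0,  v_rel·d = -154 < 0  ⇒  outside

inside=no margin=4816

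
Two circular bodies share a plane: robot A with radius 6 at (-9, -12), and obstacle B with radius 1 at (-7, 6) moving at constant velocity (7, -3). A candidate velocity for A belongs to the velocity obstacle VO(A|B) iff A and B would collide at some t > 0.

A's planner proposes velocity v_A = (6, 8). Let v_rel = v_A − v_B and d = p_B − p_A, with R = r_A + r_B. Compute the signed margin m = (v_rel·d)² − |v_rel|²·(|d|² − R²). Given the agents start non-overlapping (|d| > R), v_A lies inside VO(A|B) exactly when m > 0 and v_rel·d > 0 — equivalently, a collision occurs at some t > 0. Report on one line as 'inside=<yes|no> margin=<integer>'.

d = (2, 18),  |d|² = 328;  R = 6+1 = 7,  c = 328−7² = 279
v_rel = (-1, 11),  |v_rel|² = 122;  v_rel·d = (-1)·(2) + (11)·(18) = 196
122·t² − 392·t + 279 = 0  ⇒  m = 196² − 122·279 = 4378
m = 4378 > 0,  v_rel·d = 196 > 0  ⇒  inside

inside=yes margin=4378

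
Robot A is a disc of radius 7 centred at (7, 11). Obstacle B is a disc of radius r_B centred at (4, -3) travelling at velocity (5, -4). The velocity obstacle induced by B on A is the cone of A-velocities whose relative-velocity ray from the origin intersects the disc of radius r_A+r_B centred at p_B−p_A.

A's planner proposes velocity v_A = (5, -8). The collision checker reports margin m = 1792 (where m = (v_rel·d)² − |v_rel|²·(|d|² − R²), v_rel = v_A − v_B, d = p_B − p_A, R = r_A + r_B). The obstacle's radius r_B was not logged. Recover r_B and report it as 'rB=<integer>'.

m = 1792
d = (-3, -14);  v_rel = (0, -4),  |v_rel|² = 16
v_rel×d = (0)·(-14) − (-4)·(-3) = -12
since m = R²·16 − (-12)²:  R² = (144 + 1792) / 16 = 121
R = √121 = 11  ⇒  r_B = 11 − 7 = 4

rB=4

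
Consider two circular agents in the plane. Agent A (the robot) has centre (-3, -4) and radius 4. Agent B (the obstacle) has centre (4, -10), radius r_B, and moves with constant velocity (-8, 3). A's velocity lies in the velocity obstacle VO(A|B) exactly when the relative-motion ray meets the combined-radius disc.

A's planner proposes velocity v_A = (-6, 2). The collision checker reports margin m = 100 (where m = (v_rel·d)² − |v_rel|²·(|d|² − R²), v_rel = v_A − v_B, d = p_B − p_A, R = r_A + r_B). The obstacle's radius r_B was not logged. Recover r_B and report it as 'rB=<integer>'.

m = 100
d = (7, -6);  v_rel = (2, -1),  |v_rel|² = 5
v_rel×d = (2)·(-6) − (-1)·(7) = -5
since m = R²·5 − (-5)²:  R² = (25 + 100) / 5 = 25
R = √25 = 5  ⇒  r_B = 5 − 4 = 1

rB=1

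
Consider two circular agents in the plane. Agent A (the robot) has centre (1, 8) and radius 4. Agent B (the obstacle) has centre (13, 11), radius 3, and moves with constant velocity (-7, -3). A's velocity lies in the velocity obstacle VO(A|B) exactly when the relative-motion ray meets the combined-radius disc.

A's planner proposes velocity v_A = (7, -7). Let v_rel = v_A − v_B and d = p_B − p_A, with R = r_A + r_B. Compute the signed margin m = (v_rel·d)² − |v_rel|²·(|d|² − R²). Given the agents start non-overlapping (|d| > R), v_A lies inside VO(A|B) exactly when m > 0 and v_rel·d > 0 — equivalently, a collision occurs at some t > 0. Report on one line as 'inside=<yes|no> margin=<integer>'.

d = (12, 3),  |d|² = 153;  R = 4+3 = 7,  c = 153−7² = 104
v_rel = (14, -4),  |v_rel|² = 212;  v_rel·d = (14)·(12) + (-4)·(3) = 156
212·t² − 312·t + 104 = 0  ⇒  m = 156² − 212·104 = 2288
m = 2288 > 0,  v_rel·d = 156 > 0  ⇒  inside

inside=yes margin=2288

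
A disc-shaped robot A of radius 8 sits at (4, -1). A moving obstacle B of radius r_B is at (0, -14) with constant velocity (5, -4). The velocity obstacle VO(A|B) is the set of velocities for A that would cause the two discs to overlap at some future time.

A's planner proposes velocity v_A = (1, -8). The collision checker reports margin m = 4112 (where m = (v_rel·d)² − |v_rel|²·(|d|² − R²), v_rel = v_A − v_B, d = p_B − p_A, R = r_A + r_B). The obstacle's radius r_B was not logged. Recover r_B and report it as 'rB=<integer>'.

m = 4112
d = (-4, -13);  v_rel = (-4, -4),  |v_rel|² = 32
v_rel×d = (-4)·(-13) − (-4)·(-4) = 36
since m = R²·32 − 36²:  R² = (1296 + 4112) / 32 = 169
R = √169 = 13  ⇒  r_B = 13 − 8 = 5

rB=5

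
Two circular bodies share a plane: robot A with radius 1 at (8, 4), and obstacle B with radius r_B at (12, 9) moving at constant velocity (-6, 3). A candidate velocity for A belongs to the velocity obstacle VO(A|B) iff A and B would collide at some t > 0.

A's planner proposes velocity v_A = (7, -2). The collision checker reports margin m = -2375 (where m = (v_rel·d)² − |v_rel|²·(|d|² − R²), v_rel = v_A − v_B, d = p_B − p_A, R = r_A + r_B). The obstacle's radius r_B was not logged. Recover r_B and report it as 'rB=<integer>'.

m = -2375
d = (4, 5);  v_rel = (13, -5),  |v_rel|² = 194
v_rel×d = (13)·(5) − (-5)·(4) = 85
since m = R²·194 − 85²:  R² = (7225 + -2375) / 194 = 25
R = √25 = 5  ⇒  r_B = 5 − 1 = 4

rB=4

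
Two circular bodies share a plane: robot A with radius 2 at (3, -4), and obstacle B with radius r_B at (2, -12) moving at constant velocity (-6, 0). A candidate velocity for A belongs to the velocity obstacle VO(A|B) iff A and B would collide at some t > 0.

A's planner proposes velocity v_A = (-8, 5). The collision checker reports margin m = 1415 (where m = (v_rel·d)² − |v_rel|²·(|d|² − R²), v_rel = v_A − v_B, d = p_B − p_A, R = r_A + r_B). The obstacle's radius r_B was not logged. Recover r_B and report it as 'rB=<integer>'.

m = 1415
d = (-1, -8);  v_rel = (-2, 5),  |v_rel|² = 29
v_rel×d = (-2)·(-8) − (5)·(-1) = 21
since m = R²·29 − 21²:  R² = (441 + 1415) / 29 = 64
R = √64 = 8  ⇒  r_B = 8 − 2 = 6

rB=6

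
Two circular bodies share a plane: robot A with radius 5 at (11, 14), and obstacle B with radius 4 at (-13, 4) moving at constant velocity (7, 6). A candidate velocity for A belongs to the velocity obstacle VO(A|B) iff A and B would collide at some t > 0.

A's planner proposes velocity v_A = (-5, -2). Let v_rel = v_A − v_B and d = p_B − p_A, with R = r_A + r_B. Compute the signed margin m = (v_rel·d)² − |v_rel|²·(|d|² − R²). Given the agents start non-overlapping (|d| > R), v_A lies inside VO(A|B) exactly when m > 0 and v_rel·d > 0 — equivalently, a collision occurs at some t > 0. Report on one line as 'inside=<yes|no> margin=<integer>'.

d = (-24, -10),  |d|² = 676;  R = 5+4 = 9,  c = 676−9² = 595
v_rel = (-12, -8),  |v_rel|² = 208;  v_rel·d = (-12)·(-24) + (-8)·(-10) = 368
208·t² − 736·t + 595 = 0  ⇒  m = 368² − 208·595 = 11664
m = 11664 > 0,  v_rel·d = 368 > 0  ⇒  inside

inside=yes margin=11664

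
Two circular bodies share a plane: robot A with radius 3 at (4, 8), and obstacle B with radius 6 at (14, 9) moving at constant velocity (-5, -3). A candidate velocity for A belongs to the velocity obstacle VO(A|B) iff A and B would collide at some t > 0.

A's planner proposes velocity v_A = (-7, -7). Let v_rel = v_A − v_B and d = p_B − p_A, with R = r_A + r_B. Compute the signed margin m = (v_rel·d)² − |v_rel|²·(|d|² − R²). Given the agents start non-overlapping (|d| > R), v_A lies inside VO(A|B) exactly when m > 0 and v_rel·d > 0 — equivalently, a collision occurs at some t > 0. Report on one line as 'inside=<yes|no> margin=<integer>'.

d = (10, 1),  |d|² = 101;  R = 3+6 = 9,  c = 101−9² = 20
v_rel = (-2, -4),  |v_rel|² = 20;  v_rel·d = (-2)·(10) + (-4)·(1) = -24
20·t² + 48·t + 20 = 0  ⇒  m = (-24)² − 20·20 = 176
m = 176 > 0,  v_rel·d = -24 < 0  ⇒  outside

inside=no margin=176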